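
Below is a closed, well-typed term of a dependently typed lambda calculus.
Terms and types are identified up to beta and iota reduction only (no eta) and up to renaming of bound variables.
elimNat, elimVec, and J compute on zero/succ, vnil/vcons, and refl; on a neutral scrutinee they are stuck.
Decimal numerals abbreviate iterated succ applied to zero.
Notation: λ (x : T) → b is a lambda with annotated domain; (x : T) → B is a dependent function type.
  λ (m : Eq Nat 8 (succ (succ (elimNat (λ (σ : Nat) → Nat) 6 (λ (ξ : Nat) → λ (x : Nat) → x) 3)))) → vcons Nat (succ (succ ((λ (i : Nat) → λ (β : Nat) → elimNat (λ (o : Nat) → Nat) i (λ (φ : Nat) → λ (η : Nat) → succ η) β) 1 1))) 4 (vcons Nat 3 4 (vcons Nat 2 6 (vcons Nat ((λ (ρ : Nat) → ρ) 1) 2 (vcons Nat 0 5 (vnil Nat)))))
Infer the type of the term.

inferred type:
  (m : Eq Nat 8 8) → Vec Nat 5


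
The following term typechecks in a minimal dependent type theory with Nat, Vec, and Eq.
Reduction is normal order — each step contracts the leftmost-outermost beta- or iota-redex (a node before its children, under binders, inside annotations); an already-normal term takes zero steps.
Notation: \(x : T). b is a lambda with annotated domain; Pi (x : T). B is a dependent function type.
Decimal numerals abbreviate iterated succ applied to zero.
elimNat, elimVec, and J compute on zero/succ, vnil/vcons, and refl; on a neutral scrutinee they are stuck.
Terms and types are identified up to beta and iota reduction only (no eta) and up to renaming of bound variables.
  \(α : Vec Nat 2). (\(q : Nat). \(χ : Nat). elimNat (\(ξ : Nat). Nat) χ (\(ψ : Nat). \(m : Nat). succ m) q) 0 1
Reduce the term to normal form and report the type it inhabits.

reduced normal form:
  \(α : Vec Nat 2). 1
type:
  Pi (α : Vec Nat 2). Nat
observation: the leftmost-outermost redex is a beta-redex, and normalization takes 3 steps.


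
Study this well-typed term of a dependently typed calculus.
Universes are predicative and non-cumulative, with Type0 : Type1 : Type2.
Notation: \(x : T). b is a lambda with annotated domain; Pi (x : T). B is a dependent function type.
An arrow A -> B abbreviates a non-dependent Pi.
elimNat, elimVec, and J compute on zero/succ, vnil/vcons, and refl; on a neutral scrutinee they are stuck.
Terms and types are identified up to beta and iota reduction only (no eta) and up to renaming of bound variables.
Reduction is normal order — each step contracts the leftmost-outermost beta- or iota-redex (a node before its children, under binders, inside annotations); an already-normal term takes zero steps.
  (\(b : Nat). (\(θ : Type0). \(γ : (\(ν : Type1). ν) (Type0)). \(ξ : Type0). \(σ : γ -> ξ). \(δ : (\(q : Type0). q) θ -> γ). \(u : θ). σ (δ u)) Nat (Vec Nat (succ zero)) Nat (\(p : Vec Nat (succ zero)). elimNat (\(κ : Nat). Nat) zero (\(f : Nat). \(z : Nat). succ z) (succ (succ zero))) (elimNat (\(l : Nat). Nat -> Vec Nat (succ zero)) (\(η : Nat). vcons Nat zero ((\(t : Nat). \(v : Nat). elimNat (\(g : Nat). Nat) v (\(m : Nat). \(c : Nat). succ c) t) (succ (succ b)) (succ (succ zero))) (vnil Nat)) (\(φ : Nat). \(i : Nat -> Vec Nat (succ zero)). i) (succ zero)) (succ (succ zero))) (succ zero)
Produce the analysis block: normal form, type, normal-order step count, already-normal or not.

normal form:
  succ (succ zero)
type:
  Nat
normal-order step count: 15
already normal: no
first contracted redex: a beta-redex


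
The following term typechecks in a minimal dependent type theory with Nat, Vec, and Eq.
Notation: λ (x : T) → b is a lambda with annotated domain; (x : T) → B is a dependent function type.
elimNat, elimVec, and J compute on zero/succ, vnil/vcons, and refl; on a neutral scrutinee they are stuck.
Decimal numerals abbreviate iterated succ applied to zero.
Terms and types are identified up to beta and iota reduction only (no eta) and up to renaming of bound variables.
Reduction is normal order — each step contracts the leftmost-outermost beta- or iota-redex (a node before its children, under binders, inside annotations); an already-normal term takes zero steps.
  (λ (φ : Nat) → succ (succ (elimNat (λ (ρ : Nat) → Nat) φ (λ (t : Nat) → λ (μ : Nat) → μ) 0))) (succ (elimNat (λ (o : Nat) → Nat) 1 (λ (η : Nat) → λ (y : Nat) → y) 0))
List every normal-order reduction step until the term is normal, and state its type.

normal-order reduction sequence:
  (λ (φ : Nat) → succ (succ (elimNat (λ (ρ : Nat) → Nat) φ (λ (t : Nat) → λ (μ : Nat) → μ) 0))) (succ (elimNat (λ (o : Nat) → Nat) 1 (λ (η : Nat) → λ (y : Nat) → y) 0))
  ~> succ (succ (elimNat (λ (φ : Nat) → Nat) (succ (elimNat (λ (ρ : Nat) → Nat) 1 (λ (t : Nat) → λ (μ : Nat) → μ) 0)) (λ (o : Nat) → λ (η : Nat) → η) 0))
  ~> succ (succ (succ (elimNat (λ (φ : Nat) → Nat) 1 (λ (ρ : Nat) → λ (t : Nat) → t) 0)))
  ~> 4
the term's type:
  Nat


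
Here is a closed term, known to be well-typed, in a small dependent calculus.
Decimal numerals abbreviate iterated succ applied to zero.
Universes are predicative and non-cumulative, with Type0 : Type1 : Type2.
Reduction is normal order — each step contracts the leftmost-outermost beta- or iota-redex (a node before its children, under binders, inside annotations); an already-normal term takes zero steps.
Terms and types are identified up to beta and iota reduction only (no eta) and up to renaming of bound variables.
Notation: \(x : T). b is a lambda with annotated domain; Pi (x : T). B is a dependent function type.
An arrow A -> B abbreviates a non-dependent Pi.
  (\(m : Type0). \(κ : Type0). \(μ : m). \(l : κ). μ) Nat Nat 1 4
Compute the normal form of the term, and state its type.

reduced normal form:
  1
the term's type:
  Nat
observation: normalization takes exactly 4 steps under the normal-order strategy.


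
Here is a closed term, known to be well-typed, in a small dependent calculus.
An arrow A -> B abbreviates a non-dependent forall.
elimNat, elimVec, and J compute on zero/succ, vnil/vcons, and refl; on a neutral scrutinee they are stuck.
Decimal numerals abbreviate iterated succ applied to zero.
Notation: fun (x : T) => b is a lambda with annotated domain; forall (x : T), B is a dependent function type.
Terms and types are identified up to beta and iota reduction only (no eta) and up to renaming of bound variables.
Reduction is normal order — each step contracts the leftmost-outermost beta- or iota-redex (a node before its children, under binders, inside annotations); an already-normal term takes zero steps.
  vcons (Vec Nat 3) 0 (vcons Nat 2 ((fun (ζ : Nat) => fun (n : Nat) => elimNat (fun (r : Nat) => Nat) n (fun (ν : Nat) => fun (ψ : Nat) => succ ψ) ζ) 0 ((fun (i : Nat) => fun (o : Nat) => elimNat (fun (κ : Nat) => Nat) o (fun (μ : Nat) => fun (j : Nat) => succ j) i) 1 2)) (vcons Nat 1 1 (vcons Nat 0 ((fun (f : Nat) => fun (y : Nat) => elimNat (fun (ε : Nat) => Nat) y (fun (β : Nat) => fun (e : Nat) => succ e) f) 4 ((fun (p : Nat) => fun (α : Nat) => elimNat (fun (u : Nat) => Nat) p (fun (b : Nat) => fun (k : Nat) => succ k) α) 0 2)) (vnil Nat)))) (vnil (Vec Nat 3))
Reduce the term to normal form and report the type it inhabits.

reduced normal form:
  vcons (Vec Nat 3) 0 (vcons Nat 2 3 (vcons Nat 1 1 (vcons Nat 0 6 (vnil Nat)))) (vnil (Vec Nat 3))
the term's type:
  Vec (Vec Nat 3) 1


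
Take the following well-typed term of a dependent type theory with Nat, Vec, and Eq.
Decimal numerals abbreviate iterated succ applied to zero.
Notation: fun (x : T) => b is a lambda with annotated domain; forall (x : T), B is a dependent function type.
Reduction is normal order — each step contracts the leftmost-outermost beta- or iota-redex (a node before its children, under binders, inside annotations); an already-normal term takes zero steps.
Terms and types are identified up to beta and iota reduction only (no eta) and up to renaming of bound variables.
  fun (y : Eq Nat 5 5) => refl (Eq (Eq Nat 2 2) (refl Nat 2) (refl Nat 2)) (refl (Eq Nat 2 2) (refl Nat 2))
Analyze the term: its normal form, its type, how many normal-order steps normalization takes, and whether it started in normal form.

reduced normal form:
  fun (y : Eq Nat 5 5) => refl (Eq (Eq Nat 2 2) (refl Nat 2) (refl Nat 2)) (refl (Eq Nat 2 2) (refl Nat 2))
the term's type:
  forall (y : Eq Nat 5 5), Eq (Eq (Eq Nat 2 2) (refl Nat 2) (refl Nat 2)) (refl (Eq Nat 2 2) (refl Nat 2)) (refl (Eq Nat 2 2) (refl Nat 2))
normal-order step count: 0
term was already normal: yes


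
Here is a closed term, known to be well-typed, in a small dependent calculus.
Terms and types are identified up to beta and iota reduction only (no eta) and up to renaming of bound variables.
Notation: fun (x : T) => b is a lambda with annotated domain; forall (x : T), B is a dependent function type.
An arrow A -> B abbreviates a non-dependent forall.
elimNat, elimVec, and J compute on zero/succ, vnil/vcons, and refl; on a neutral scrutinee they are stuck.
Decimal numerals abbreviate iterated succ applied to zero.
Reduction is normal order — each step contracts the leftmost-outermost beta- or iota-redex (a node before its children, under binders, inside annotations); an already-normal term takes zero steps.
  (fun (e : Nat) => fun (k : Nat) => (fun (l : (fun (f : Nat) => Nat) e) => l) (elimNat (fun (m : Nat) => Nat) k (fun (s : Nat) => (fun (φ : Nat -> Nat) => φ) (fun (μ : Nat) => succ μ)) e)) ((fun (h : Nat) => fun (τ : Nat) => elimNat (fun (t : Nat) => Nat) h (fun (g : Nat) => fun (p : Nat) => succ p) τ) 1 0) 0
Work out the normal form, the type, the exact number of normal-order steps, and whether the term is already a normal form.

resulting normal form:
  1
the term's type:
  Nat
normal-order step count: 11
started in normal form: no
first redex: a beta-redex


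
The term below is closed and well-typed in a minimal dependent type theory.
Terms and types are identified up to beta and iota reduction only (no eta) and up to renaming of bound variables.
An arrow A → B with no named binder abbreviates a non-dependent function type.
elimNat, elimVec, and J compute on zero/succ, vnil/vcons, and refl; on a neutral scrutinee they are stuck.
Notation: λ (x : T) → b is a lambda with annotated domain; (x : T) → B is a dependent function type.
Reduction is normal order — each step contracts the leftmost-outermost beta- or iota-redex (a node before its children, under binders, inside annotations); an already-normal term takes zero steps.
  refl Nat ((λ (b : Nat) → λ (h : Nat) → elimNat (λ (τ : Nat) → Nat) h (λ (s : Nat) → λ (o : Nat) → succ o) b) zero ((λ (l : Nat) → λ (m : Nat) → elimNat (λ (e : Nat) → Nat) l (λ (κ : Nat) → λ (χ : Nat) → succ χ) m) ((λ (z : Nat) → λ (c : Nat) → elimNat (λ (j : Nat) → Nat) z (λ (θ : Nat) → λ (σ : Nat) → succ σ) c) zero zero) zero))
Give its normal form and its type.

normal form:
  refl Nat zero
inferred type:
  Eq Nat zero zero
observation: contracting a beta-redex first, the term normalizes in 9 steps.


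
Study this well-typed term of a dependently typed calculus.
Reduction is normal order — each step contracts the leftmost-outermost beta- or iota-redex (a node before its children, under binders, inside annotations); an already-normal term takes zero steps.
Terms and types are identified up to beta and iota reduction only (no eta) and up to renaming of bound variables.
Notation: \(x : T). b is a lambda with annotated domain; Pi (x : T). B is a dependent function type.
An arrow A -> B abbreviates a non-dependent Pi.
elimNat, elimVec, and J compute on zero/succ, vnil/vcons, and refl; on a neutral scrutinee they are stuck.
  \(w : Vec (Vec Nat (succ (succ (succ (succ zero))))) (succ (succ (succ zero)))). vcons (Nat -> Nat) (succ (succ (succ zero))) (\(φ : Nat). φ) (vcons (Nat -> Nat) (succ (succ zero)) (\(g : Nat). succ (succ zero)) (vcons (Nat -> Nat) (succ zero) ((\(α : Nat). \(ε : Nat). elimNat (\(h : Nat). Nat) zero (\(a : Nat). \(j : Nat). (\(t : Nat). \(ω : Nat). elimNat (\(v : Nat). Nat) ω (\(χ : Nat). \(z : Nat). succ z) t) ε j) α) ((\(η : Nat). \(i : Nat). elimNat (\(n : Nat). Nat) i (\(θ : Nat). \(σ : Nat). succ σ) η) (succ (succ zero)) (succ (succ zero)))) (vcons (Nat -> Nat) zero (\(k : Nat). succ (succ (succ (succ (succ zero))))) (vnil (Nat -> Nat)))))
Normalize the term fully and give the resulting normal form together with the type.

resulting normal form:
  \(w : Vec (Vec Nat (succ (succ (succ (succ zero))))) (succ (succ (succ zero)))). vcons (Nat -> Nat) (succ (succ (succ zero))) (\(φ : Nat). φ) (vcons (Nat -> Nat) (succ (succ zero)) (\(g : Nat). succ (succ zero)) (vcons (Nat -> Nat) (succ zero) (\(α : Nat). elimNat (\(ε : Nat). Nat) (elimNat (\(h : Nat). Nat) (elimNat (\(a : Nat). Nat) (elimNat (\(j : Nat). Nat) zero (\(t : Nat). \(ω : Nat). succ ω) α) (\(v : Nat). \(χ : Nat). succ χ) α) (\(z : Nat). \(η : Nat). succ η) α) (\(i : Nat). \(n : Nat). succ n) α) (vcons (Nat -> Nat) zero (\(θ : Nat). succ (succ (succ (succ (succ zero))))) (vnil (Nat -> Nat)))))
type:
  Vec (Vec Nat (succ (succ (succ (succ zero))))) (succ (succ (succ zero))) -> Vec (Nat -> Nat) (succ (succ (succ (succ zero))))
observation: 25 normal-order steps normalize the term, beginning with a beta-redex.


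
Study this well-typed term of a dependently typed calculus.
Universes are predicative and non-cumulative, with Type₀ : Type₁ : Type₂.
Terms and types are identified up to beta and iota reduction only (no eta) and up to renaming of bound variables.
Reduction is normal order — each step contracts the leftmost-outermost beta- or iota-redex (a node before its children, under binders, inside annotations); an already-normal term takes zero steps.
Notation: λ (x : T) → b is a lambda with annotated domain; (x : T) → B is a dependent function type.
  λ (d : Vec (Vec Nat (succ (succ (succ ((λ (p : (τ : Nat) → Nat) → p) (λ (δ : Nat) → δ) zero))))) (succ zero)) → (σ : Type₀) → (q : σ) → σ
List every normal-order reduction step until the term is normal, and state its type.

normal-order reduction sequence:
  λ (d : Vec (Vec Nat (succ (succ (succ ((λ (p : (τ : Nat) → Nat) → p) (λ (δ : Nat) → δ) zero))))) (succ zero)) → (σ : Type₀) → (q : σ) → σ
  ~> λ (d : Vec (Vec Nat (succ (succ (succ ((λ (p : Nat) → p) zero))))) (succ zero)) → (τ : Type₀) → (δ : τ) → τ
  ~> λ (d : Vec (Vec Nat (succ (succ (succ zero)))) (succ zero)) → (p : Type₀) → (τ : p) → p
type:
  (d : Vec (Vec Nat (succ (succ (succ zero)))) (succ zero)) → Type₁


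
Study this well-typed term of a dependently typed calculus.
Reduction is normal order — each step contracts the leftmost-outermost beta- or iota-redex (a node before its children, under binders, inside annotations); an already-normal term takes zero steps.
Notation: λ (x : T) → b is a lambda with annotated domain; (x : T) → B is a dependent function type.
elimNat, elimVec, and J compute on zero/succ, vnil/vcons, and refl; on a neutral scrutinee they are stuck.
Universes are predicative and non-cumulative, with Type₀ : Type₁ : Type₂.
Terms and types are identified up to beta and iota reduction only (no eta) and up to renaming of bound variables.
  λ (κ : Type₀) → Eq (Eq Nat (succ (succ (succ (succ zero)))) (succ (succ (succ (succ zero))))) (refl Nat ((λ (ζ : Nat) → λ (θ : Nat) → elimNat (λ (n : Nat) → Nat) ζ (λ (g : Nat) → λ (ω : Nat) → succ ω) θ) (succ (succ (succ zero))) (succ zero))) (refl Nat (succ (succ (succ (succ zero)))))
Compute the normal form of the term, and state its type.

resulting normal form:
  λ (κ : Type₀) → Eq (Eq Nat (succ (succ (succ (succ zero)))) (succ (succ (succ (succ zero))))) (refl Nat (succ (succ (succ (succ zero))))) (refl Nat (succ (succ (succ (succ zero)))))
inferred type:
  (κ : Type₀) → Type₀


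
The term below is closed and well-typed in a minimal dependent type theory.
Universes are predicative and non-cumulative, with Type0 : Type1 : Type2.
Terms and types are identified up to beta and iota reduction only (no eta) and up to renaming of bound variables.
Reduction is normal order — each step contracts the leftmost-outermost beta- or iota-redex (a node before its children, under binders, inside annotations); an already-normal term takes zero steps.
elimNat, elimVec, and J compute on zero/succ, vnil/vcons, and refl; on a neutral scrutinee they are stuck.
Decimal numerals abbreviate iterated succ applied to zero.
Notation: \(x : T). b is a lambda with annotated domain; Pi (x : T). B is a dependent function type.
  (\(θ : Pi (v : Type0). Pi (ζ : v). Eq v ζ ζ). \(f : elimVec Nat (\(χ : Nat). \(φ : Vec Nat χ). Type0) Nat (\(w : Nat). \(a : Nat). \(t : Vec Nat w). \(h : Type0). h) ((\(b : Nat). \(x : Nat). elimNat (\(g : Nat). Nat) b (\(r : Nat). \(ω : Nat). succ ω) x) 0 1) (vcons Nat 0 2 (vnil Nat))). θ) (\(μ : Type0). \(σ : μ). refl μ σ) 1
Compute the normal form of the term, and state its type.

resulting normal form:
  \(θ : Type0). \(v : θ). refl θ v
type:
  Pi (θ : Type0). Pi (v : θ). Eq θ v v
observation: reduction starts at a beta-redex, and 2 normal-order steps reach the normal form.


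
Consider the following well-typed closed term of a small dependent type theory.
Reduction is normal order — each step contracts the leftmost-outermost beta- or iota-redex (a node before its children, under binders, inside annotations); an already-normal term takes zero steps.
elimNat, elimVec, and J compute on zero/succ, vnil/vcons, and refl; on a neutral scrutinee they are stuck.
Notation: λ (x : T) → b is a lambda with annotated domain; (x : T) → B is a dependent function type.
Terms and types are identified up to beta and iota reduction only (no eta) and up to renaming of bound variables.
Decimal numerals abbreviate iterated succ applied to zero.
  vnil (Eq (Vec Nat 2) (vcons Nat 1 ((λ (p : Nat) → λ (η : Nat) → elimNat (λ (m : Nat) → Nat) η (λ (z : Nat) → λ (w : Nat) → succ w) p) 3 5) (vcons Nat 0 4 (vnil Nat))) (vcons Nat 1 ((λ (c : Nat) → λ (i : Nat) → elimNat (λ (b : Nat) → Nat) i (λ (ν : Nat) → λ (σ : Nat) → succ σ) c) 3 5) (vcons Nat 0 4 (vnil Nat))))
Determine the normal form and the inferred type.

resulting normal form:
  vnil (Eq (Vec Nat 2) (vcons Nat 1 8 (vcons Nat 0 4 (vnil Nat))) (vcons Nat 1 8 (vcons Nat 0 4 (vnil Nat))))
type:
  Vec (Eq (Vec Nat 2) (vcons Nat 1 8 (vcons Nat 0 4 (vnil Nat))) (vcons Nat 1 8 (vcons Nat 0 4 (vnil Nat)))) 0
observation: reduction starts at a beta-redex, and 24 normal-order steps reach the normal form.


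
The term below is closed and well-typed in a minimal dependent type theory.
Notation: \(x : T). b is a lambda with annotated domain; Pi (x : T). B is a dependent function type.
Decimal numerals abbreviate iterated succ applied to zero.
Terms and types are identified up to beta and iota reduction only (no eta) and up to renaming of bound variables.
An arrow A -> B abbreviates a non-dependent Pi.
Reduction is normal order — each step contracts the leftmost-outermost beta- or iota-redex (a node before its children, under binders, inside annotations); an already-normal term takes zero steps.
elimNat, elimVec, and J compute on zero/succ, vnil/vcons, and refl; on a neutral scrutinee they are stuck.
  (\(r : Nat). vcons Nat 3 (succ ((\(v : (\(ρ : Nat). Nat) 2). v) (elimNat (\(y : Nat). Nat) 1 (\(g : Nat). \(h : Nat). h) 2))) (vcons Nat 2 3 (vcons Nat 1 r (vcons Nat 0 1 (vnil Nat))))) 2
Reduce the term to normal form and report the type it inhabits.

normal form:
  vcons Nat 3 2 (vcons Nat 2 3 (vcons Nat 1 2 (vcons Nat 0 1 (vnil Nat))))
the term's type:
  Vec Nat 4
observation: 9 normal-order steps separate the term from its normal form.


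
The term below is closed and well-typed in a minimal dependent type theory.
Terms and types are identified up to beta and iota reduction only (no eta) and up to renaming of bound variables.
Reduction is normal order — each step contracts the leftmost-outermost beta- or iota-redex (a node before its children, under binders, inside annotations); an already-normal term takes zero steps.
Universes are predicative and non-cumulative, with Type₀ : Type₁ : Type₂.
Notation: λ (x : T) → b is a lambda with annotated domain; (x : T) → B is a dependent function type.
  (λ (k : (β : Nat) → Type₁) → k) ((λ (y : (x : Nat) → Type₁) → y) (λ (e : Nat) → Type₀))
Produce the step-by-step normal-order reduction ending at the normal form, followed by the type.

reduction (normal order):
  (λ (k : (β : Nat) → Type₁) → k) ((λ (y : (x : Nat) → Type₁) → y) (λ (e : Nat) → Type₀))
  ~> (λ (k : (β : Nat) → Type₁) → k) (λ (y : Nat) → Type₀)
  ~> λ (k : Nat) → Type₀
type:
  (k : Nat) → Type₁


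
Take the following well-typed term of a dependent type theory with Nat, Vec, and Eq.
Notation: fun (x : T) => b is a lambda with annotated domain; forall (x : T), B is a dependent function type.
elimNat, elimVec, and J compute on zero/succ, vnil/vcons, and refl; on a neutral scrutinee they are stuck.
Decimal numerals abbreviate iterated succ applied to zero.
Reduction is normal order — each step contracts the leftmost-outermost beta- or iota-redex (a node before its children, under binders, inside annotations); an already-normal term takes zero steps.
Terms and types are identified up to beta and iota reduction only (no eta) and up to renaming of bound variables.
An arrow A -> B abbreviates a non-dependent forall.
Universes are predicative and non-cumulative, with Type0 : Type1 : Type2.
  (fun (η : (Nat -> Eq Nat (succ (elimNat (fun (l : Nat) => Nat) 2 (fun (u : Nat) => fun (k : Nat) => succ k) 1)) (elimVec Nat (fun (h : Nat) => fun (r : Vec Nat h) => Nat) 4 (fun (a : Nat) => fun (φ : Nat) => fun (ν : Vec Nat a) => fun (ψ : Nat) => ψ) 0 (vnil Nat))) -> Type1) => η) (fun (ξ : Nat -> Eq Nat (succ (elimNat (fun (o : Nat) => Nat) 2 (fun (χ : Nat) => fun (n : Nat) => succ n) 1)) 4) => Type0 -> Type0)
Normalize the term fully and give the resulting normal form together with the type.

resulting normal form:
  fun (η : Nat -> Eq Nat 4 4) => Type0 -> Type0
inferred type:
  (Nat -> Eq Nat 4 4) -> Type1
observation: 5 normal-order steps normalize the term, beginning with a beta-redex.


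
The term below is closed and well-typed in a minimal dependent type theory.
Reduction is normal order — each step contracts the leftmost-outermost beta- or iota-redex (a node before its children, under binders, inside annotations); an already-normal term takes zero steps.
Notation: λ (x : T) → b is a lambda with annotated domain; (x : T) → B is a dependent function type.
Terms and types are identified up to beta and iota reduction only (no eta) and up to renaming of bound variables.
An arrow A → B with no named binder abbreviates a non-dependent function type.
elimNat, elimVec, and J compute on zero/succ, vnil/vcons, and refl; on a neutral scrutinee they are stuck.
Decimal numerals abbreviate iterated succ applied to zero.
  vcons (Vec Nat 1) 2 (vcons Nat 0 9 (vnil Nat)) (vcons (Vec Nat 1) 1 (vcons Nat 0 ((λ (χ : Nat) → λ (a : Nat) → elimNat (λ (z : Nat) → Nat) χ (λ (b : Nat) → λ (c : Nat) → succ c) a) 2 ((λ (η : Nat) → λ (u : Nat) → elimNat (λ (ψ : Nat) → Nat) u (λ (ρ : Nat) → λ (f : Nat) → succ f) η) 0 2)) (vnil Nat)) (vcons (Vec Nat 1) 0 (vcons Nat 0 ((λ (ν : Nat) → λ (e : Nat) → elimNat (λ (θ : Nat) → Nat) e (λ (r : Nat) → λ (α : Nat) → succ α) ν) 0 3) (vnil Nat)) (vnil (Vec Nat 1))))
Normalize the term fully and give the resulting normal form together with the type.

resulting normal form:
  vcons (Vec Nat 1) 2 (vcons Nat 0 9 (vnil Nat)) (vcons (Vec Nat 1) 1 (vcons Nat 0 4 (vnil Nat)) (vcons (Vec Nat 1) 0 (vcons Nat 0 3 (vnil Nat)) (vnil (Vec Nat 1))))
the term's type:
  Vec (Vec Nat 1) 3
observation: the term reaches its normal form after 15 normal-order steps.


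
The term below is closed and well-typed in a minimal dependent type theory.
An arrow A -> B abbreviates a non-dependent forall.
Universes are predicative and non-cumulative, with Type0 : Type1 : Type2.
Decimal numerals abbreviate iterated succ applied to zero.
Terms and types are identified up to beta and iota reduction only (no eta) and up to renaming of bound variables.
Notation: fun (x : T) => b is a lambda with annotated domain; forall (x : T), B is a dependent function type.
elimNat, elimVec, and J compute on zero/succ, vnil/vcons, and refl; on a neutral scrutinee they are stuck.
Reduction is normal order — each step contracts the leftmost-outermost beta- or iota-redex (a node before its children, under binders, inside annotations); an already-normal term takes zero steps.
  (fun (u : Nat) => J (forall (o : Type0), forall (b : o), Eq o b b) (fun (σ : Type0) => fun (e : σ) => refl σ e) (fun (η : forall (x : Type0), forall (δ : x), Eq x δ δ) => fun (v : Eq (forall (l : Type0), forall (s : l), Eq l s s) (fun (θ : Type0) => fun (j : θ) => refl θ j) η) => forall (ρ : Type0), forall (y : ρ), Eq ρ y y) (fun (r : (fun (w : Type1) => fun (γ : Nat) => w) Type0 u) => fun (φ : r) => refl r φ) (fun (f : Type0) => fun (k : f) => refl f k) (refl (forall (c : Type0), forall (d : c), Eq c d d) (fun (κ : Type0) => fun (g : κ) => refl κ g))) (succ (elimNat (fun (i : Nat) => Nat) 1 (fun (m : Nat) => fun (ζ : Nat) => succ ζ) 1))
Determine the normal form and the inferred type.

resulting normal form:
  fun (u : Type0) => fun (o : u) => refl u o
the term's type:
  forall (u : Type0), forall (o : u), Eq u o o


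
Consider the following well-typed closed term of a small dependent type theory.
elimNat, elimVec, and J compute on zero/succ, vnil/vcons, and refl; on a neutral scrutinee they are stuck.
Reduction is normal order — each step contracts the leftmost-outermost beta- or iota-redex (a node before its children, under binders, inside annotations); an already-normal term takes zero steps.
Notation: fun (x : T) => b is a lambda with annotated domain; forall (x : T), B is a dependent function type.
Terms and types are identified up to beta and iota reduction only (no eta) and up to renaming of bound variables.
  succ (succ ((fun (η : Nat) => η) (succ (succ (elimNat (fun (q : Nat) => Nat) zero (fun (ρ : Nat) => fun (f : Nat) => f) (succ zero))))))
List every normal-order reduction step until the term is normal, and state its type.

normal-order reduction sequence:
  succ (succ ((fun (η : Nat) => η) (succ (succ (elimNat (fun (q : Nat) => Nat) zero (fun (ρ : Nat) => fun (f : Nat) => f) (succ zero))))))
  ~> succ (succ (succ (succ (elimNat (fun (η : Nat) => Nat) zero (fun (q : Nat) => fun (ρ : Nat) => ρ) (succ zero)))))
  ~> succ (succ (succ (succ ((fun (η : Nat) => fun (q : Nat) => q) zero (elimNat (fun (ρ : Nat) => Nat) zero (fun (f : Nat) => fun (δ : Nat) => δ) zero)))))
  ~> succ (succ (succ (succ ((fun (η : Nat) => η) (elimNat (fun (q : Nat) => Nat) zero (fun (ρ : Nat) => fun (f : Nat) => f) zero)))))
  ~> succ (succ (succ (succ (elimNat (fun (η : Nat) => Nat) zero (fun (q : Nat) => fun (ρ : Nat) => ρ) zero))))
  ~> succ (succ (succ (succ zero)))
the term's type:
  Nat


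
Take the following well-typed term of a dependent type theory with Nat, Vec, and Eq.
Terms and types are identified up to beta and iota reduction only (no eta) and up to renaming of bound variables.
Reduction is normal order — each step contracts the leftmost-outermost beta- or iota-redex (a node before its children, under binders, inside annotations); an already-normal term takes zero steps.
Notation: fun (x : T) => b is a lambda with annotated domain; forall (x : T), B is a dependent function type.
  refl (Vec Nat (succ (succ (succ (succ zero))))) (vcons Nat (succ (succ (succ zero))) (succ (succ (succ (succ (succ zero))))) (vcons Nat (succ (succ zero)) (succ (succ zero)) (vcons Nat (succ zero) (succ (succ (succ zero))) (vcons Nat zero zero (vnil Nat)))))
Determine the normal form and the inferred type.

reduced normal form:
  refl (Vec Nat (succ (succ (succ (succ zero))))) (vcons Nat (succ (succ (succ zero))) (succ (succ (succ (succ (succ zero))))) (vcons Nat (succ (succ zero)) (succ (succ zero)) (vcons Nat (succ zero) (succ (succ (succ zero))) (vcons Nat zero zero (vnil Nat)))))
inferred type:
  Eq (Vec Nat (succ (succ (succ (succ zero))))) (vcons Nat (succ (succ (succ zero))) (succ (succ (succ (succ (succ zero))))) (vcons Nat (succ (succ zero)) (succ (succ zero)) (vcons Nat (succ zero) (succ (succ (succ zero))) (vcons Nat zero zero (vnil Nat))))) (vcons Nat (succ (succ (succ zero))) (succ (succ (succ (succ (succ zero))))) (vcons Nat (succ (succ zero)) (succ (succ zero)) (vcons Nat (succ zero) (succ (succ (succ zero))) (vcons Nat zero zero (vnil Nat)))))


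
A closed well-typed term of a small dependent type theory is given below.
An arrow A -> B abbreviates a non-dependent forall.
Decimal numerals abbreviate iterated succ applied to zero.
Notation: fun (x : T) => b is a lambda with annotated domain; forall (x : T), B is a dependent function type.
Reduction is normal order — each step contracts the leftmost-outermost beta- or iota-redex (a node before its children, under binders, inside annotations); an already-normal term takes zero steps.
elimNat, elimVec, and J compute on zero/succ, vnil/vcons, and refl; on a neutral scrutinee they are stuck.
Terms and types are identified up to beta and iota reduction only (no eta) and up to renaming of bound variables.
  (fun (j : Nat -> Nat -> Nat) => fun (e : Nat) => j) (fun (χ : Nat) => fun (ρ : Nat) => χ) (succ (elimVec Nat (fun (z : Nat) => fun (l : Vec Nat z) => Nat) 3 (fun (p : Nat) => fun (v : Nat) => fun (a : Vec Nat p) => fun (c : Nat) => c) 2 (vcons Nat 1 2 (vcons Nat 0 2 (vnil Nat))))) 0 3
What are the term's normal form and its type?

reduced normal form:
  0
the term's type:
  Nat
observation: 4 normal-order steps normalize the term, beginning with a beta-redex.


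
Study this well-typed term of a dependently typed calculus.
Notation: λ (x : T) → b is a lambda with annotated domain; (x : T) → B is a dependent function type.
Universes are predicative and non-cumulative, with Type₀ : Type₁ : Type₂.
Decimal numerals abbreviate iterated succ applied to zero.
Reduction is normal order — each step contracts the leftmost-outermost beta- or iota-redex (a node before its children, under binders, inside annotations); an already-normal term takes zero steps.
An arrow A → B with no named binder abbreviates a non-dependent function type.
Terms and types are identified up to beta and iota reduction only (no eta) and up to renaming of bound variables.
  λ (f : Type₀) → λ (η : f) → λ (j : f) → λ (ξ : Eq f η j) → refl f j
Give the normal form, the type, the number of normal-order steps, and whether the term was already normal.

reduced normal form:
  λ (f : Type₀) → λ (η : f) → λ (j : f) → λ (ξ : Eq f η j) → refl f j
type:
  (f : Type₀) → (η : f) → (j : f) → Eq f η j → Eq f j j
steps to reach normal form (normal order): 0
term was already normal: yes


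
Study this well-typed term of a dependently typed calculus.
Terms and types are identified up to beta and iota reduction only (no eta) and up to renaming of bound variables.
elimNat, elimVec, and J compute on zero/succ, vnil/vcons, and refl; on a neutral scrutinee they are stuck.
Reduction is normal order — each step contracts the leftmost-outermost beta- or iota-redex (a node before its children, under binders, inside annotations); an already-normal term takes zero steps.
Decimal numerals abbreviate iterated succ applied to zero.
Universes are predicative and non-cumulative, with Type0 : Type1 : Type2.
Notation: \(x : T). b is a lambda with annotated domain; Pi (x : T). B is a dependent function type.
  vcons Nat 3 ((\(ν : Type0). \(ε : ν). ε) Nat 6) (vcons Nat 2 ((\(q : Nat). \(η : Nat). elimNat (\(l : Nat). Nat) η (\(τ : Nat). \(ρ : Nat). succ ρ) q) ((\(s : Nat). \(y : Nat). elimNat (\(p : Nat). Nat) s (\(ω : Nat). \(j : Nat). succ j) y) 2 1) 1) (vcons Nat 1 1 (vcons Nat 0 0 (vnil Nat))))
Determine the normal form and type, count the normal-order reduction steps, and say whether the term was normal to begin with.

reduced normal form:
  vcons Nat 3 6 (vcons Nat 2 4 (vcons Nat 1 1 (vcons Nat 0 0 (vnil Nat))))
the term's type:
  Vec Nat 4
steps to reach normal form (normal order): 20
started in normal form: no
first redex: a beta-redex


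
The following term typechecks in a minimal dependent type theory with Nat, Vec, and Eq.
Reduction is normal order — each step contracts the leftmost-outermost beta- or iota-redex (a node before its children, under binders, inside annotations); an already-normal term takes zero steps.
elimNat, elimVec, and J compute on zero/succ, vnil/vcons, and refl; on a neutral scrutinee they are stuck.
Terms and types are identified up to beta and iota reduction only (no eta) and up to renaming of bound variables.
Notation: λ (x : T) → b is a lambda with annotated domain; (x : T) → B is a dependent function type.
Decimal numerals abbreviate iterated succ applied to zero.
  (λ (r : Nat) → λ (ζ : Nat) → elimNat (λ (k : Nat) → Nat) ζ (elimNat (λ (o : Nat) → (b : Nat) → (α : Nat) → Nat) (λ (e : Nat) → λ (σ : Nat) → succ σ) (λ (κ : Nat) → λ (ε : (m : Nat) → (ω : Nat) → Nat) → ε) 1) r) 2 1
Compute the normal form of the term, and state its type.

normal form:
  3
type:
  Nat
observation: contracting a beta-redex first, the term normalizes in 17 steps.


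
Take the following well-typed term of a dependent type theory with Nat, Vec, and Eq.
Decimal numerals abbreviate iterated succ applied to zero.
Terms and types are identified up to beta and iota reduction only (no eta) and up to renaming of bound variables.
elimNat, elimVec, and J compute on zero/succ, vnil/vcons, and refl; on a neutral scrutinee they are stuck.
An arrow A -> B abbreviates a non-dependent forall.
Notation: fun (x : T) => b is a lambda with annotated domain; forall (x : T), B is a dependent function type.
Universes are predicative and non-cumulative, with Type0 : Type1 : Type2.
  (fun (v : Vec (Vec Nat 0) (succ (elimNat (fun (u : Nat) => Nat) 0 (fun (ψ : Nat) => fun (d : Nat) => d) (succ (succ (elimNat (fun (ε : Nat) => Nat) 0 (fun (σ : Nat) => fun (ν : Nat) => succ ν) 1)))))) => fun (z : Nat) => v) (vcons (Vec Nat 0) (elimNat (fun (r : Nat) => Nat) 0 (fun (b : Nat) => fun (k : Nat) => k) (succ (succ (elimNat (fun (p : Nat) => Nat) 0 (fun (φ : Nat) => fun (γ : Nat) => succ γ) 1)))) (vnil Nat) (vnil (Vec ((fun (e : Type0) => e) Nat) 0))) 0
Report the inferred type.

inferred type:
  Vec (Vec Nat 0) 1


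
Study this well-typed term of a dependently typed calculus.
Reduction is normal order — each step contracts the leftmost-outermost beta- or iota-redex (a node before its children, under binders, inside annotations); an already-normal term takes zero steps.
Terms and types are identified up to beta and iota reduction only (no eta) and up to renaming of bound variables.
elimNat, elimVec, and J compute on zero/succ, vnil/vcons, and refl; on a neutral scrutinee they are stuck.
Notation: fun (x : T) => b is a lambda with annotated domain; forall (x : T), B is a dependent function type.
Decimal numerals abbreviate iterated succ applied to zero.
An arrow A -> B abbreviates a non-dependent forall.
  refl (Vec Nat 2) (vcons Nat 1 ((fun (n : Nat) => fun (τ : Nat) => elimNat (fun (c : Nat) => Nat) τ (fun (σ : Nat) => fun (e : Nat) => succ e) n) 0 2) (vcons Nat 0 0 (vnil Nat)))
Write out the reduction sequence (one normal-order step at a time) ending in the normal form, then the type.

reduction (normal order):
  refl (Vec Nat 2) (vcons Nat 1 ((fun (n : Nat) => fun (τ : Nat) => elimNat (fun (c : Nat) => Nat) τ (fun (σ : Nat) => fun (e : Nat) => succ e) n) 0 2) (vcons Nat 0 0 (vnil Nat)))
  ~> refl (Vec Nat 2) (vcons Nat 1 ((fun (n : Nat) => elimNat (fun (τ : Nat) => Nat) n (fun (c : Nat) => fun (σ : Nat) => succ σ) 0) 2) (vcons Nat 0 0 (vnil Nat)))
  ~> refl (Vec Nat 2) (vcons Nat 1 (elimNat (fun (n : Nat) => Nat) 2 (fun (τ : Nat) => fun (c : Nat) => succ c) 0) (vcons Nat 0 0 (vnil Nat)))
  ~> refl (Vec Nat 2) (vcons Nat 1 2 (vcons Nat 0 0 (vnil Nat)))
the term's type:
  Eq (Vec Nat 2) (vcons Nat 1 2 (vcons Nat 0 0 (vnil Nat))) (vcons Nat 1 2 (vcons Nat 0 0 (vnil Nat)))


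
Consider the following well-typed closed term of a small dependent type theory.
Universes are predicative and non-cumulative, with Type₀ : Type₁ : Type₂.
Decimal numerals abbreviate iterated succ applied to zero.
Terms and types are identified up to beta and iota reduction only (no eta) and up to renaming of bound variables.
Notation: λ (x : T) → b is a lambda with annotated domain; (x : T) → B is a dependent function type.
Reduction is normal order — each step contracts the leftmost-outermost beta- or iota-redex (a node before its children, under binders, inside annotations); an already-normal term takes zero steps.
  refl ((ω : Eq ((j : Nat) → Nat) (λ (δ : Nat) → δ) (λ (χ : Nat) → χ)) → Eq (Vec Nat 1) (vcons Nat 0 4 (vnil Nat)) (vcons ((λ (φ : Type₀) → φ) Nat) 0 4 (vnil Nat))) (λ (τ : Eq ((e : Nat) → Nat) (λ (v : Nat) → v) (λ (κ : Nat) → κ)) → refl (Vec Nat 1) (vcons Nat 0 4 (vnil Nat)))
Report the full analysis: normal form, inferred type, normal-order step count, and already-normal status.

normal form:
  refl ((ω : Eq ((j : Nat) → Nat) (λ (δ : Nat) → δ) (λ (χ : Nat) → χ)) → Eq (Vec Nat 1) (vcons Nat 0 4 (vnil Nat)) (vcons Nat 0 4 (vnil Nat))) (λ (φ : Eq ((τ : Nat) → Nat) (λ (e : Nat) → e) (λ (v : Nat) → v)) → refl (Vec Nat 1) (vcons Nat 0 4 (vnil Nat)))
inferred type:
  Eq ((ω : Eq ((j : Nat) → Nat) (λ (δ : Nat) → δ) (λ (χ : Nat) → χ)) → Eq (Vec Nat 1) (vcons Nat 0 4 (vnil Nat)) (vcons Nat 0 4 (vnil Nat))) (λ (φ : Eq ((τ : Nat) → Nat) (λ (e : Nat) → e) (λ (v : Nat) → v)) → refl (Vec Nat 1) (vcons Nat 0 4 (vnil Nat))) (λ (κ : Eq ((l : Nat) → Nat) (λ (k : Nat) → k) (λ (q : Nat) → q)) → refl (Vec Nat 1) (vcons Nat 0 4 (vnil Nat)))
reduction steps (normal order): 1
started in normal form: no
first redex: a beta-redex


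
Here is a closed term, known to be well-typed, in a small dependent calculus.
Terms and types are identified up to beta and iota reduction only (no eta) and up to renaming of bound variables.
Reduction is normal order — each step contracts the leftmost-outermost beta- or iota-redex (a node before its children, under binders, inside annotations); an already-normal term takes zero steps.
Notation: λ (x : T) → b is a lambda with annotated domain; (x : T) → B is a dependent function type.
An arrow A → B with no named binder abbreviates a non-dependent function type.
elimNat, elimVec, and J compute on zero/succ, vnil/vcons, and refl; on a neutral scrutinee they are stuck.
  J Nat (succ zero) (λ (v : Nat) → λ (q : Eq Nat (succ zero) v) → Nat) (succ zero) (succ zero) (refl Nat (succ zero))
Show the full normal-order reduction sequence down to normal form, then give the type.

reduction (normal order):
  J Nat (succ zero) (λ (v : Nat) → λ (q : Eq Nat (succ zero) v) → Nat) (succ zero) (succ zero) (refl Nat (succ zero))
  ~> succ zero
the term's type:
  Nat


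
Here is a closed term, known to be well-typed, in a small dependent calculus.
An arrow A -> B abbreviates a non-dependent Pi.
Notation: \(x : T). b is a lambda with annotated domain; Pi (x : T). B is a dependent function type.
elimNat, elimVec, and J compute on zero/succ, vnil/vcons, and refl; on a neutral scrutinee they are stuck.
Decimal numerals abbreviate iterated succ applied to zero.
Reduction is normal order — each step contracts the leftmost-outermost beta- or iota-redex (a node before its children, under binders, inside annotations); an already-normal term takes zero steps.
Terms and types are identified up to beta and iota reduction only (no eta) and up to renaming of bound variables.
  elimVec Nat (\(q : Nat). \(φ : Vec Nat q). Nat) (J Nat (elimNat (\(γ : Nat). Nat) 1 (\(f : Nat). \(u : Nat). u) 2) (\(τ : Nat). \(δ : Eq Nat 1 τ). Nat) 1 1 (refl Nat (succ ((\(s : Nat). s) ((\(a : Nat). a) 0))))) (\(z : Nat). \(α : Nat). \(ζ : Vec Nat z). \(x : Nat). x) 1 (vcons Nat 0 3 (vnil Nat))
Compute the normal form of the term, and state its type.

normal form:
  1
inferred type:
  Nat
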